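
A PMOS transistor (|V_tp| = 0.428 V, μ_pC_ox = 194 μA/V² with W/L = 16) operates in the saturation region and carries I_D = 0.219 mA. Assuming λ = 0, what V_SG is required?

k_p = μ_pC_ox · (W/L) = 3.104 mA/V².
In saturation I_D = ½ k_p (V_SG − |V_tp|)², so V_SG − |V_tp| = √(2 I_D / k_p) = √(2 × 0.219 / 3.104) = 0.376 V.
V_SG = 0.428 + 0.376 = 0.804 V.

V_SG = 0.804 V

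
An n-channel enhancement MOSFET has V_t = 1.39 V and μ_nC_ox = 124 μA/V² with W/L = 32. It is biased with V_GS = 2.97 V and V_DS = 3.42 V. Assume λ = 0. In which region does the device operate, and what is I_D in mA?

Saturation; I_D = 4.95 mA

k_n = μ_nC_ox · (W/L) = 3.968 mA/V².
V_ov = V_GS − V_t = 2.97 − 1.39 = 1.58 V.
Since V_DS = 3.42 V ≥ V_ov = 1.58 V, the device is in saturation.
I_D = ½ k_n V_ov² = 0.5 × 3.968 × 1.58² = 4.95 mA.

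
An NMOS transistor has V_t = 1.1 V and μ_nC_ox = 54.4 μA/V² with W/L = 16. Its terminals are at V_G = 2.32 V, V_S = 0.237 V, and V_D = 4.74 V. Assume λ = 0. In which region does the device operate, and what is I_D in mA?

V_GS = V_G − V_S = 2.32 − 0.237 = 2.08 V; V_DS = V_D − V_S = 4.74 − 0.237 = 4.5 V.
k_n = μ_nC_ox · (W/L) = 0.8704 mA/V².
V_ov = V_GS − V_t = 2.08 − 1.1 = 0.983 V.
Since V_DS = 4.5 V ≥ V_ov = 0.983 V, the device is in saturation.
I_D = ½ k_n V_ov² = 0.5 × 0.8704 × 0.983² = 0.421 mA.

Saturation; I_D = 0.421 mA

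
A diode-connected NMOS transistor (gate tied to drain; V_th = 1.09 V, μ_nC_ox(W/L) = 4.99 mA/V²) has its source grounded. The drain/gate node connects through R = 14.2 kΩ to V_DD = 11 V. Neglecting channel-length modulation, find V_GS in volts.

With gate tied to drain, V_GS = V_DS ≥ V_GS − V_th, so the device is in saturation.
KCL at the drain: ½ k_n (V_GS − V_th)² = (V_DD − V_GS)/R.
Let x = V_GS − 1.09. Then 35.4 x² + x − 9.91 = 0, giving x = 0.515 V (positive root), so V_GS = 1.6 V.
I_D = (V_DD − V_GS)/R = (11 − 1.6) / 14.2 = 0.662 mA.

V_GS = 1.60 V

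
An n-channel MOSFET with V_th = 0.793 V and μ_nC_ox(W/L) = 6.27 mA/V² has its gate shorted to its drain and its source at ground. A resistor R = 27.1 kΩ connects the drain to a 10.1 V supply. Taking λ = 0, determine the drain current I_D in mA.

With gate tied to drain, V_GS = V_DS ≥ V_GS − V_th, so the device is in saturation.
KCL at the drain: ½ k_n (V_GS − V_th)² = (V_DD − V_GS)/R.
Let x = V_GS − 0.793. Then 85 x² + x − 9.307 = 0, giving x = 0.325 V (positive root), so V_GS = 1.12 V.
I_D = (V_DD − V_GS)/R = (10.1 − 1.12) / 27.1 = 0.331 mA.

I_D = 0.331 mA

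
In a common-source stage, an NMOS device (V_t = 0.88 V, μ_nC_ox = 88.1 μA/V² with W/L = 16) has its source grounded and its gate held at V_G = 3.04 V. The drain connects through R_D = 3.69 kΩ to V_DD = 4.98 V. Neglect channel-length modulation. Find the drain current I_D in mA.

V_GS = V_G = 3.04 V, so V_ov = 3.04 − 0.88 = 2.16 V.
k_n = μ_nC_ox · (W/L) = 1.41 mA/V².
Assume saturation: I_D = ½ k_n V_ov² = 0.5 × 1.41 × 2.16² = 3.29 mA, giving V_DS = V_DD − I_D R_D = 4.98 − 3.29 × 3.69 = -7.15 V.
But -7.15 V < V_ov = 2.16 V, so the device is actually in triode.
In triode I_D = k_n[V_ov V_DS − ½ V_DS²] and I_D = (V_DD − V_DS)/R_D. Equating: 2.6 V_DS² − 12.24 V_DS + 4.98 = 0, giving V_DS = 0.45 V (the root below V_ov).
I_D = (4.98 − 0.45) / 3.69 = 1.23 mA.

I_D = 1.23 mA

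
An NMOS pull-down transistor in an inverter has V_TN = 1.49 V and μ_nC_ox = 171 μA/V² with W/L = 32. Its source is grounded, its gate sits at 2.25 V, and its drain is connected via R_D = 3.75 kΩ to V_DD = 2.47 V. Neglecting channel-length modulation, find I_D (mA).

V_GS = V_G = 2.25 V, so V_ov = 2.25 − 1.49 = 0.76 V.
k_n = μ_nC_ox · (W/L) = 5.472 mA/V².
Assume saturation: I_D = ½ k_n V_ov² = 0.5 × 5.472 × 0.76² = 1.58 mA, giving V_DS = V_DD − I_D R_D = 2.47 − 1.58 × 3.75 = -3.46 V.
But -3.46 V < V_ov = 0.76 V, so the device is actually in triode.
In triode I_D = k_n[V_ov V_DS − ½ V_DS²] and I_D = (V_DD − V_DS)/R_D. Equating: 10.3 V_DS² − 16.6 V_DS + 2.47 = 0, giving V_DS = 0.166 V (the root below V_ov).
I_D = (2.47 − 0.166) / 3.75 = 0.614 mA.

I_D = 0.614 mA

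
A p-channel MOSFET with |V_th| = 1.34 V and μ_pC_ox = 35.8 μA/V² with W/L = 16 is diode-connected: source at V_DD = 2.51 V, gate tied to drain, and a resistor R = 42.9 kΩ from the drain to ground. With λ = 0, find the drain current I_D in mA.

I_D = 0.0210 mA

With gate tied to drain, V_SG = V_SD ≥ V_SG − |V_th|, so the device is in saturation.
k_p = μ_pC_ox · (W/L) = 0.5728 mA/V².
KCL at the drain: ½ k_p (V_SG − |V_th|)² = (V_DD − V_SG)/R.
Let x = V_SG − 1.34. Then 12.3 x² + x − 1.17 = 0, giving x = 0.271 V (positive root), so V_SG = 1.61 V.
I_D = (V_DD − V_SG)/R = (2.51 − 1.61) / 42.9 = 0.021 mA.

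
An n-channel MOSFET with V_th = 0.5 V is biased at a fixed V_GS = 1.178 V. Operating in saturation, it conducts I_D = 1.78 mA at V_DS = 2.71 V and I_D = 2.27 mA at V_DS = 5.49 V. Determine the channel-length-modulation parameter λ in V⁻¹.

λ = 0.135 V⁻¹

With V_GS fixed, I_D ∝ (1 + λ V_DS) in saturation, so I_D2/I_D1 = (1 + λ V_DS2)/(1 + λ V_DS1).
2.27/1.78 = 1.275 = (1 + 5.49 λ)/(1 + 2.71 λ).
Solving: λ (I_D1 V_DS2 − I_D2 V_DS1) = I_D2 − I_D1, so λ = (2.27 − 1.78) / (1.78 × 5.49 − 2.27 × 2.71) = 0.49 / 3.62 = 0.135 V⁻¹.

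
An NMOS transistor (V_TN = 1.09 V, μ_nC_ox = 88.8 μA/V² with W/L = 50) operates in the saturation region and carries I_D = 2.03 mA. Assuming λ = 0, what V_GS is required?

k_n = μ_nC_ox · (W/L) = 4.44 mA/V².
In saturation I_D = ½ k_n (V_GS − V_TN)², so V_GS − V_TN = √(2 I_D / k_n) = √(2 × 2.03 / 4.44) = 0.956 V.
V_GS = 1.09 + 0.956 = 2.05 V.

V_GS = 2.05 V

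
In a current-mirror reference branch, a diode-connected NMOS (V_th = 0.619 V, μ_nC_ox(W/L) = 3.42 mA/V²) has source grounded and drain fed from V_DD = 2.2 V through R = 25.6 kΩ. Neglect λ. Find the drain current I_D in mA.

With gate tied to drain, V_GS = V_DS ≥ V_GS − V_th, so the device is in saturation.
KCL at the drain: ½ k_n (V_GS − V_th)² = (V_DD − V_GS)/R.
Let x = V_GS − 0.619. Then 43.8 x² + x − 1.581 = 0, giving x = 0.179 V (positive root), so V_GS = 0.798 V.
I_D = (V_DD − V_GS)/R = (2.2 − 0.798) / 25.6 = 0.0548 mA.

I_D = 0.0548 mA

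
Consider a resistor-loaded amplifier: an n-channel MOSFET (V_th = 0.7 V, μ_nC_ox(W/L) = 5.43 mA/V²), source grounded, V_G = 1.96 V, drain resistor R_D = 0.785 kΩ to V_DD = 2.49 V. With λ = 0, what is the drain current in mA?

V_GS = V_G = 1.96 V, so V_ov = 1.96 − 0.7 = 1.26 V.
Assume saturation: I_D = ½ k_n V_ov² = 0.5 × 5.43 × 1.26² = 4.31 mA, giving V_DS = V_DD − I_D R_D = 2.49 − 4.31 × 0.785 = -0.894 V.
But -0.894 V < V_ov = 1.26 V, so the device is actually in triode.
In triode I_D = k_n[V_ov V_DS − ½ V_DS²] and I_D = (V_DD − V_DS)/R_D. Equating: 2.13 V_DS² − 6.371 V_DS + 2.49 = 0, giving V_DS = 0.462 V (the root below V_ov).
I_D = (2.49 − 0.462) / 0.785 = 2.58 mA.

I_D = 2.58 mA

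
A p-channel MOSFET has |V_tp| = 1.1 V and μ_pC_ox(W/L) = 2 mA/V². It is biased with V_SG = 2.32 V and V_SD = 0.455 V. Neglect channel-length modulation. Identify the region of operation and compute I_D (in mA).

Triode; I_D = 0.903 mA

V_ov = V_SG − |V_tp| = 2.32 − 1.1 = 1.22 V.
Since V_SD = 0.455 V < V_ov = 1.22 V, the device is in the triode region.
I_D = k_p [V_ov · V_SD − ½ V_SD²] = 2 × [1.22 × 0.455 − 0.5 × 0.455²] = 0.903 mA.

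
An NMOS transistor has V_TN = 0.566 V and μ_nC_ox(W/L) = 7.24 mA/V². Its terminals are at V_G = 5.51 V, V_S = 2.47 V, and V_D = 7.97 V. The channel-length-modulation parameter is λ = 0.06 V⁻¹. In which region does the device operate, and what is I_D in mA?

V_GS = V_G − V_S = 5.51 − 2.47 = 3.04 V; V_DS = V_D − V_S = 7.97 − 2.47 = 5.5 V.
V_ov = V_GS − V_TN = 3.04 − 0.566 = 2.47 V.
Since V_DS = 5.5 V ≥ V_ov = 2.47 V, the device is in saturation.
I_D = ½ k_n V_ov² (1 + λ V_DS) = 0.5 × 7.24 × 2.47² × (1 + 0.06 × 5.5) = 29.5 mA.

Saturation; I_D = 29.5 mA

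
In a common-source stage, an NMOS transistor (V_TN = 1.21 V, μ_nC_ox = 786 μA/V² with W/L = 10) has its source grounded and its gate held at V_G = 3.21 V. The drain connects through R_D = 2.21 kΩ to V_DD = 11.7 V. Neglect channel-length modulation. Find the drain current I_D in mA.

V_GS = V_G = 3.21 V, so V_ov = 3.21 − 1.21 = 2 V.
k_n = μ_nC_ox · (W/L) = 7.86 mA/V².
Assume saturation: I_D = ½ k_n V_ov² = 0.5 × 7.86 × 2² = 15.7 mA, giving V_DS = V_DD − I_D R_D = 11.7 − 15.7 × 2.21 = -23 V.
But -23 V < V_ov = 2 V, so the device is actually in triode.
In triode I_D = k_n[V_ov V_DS − ½ V_DS²] and I_D = (V_DD − V_DS)/R_D. Equating: 8.69 V_DS² − 35.74 V_DS + 11.7 = 0, giving V_DS = 0.359 V (the root below V_ov).
I_D = (11.7 − 0.359) / 2.21 = 5.13 mA.

I_D = 5.13 mA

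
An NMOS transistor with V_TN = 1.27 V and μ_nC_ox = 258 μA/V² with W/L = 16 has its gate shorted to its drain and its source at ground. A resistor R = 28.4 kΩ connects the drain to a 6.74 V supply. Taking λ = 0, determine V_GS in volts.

With gate tied to drain, V_GS = V_DS ≥ V_GS − V_TN, so the device is in saturation.
k_n = μ_nC_ox · (W/L) = 4.128 mA/V².
KCL at the drain: ½ k_n (V_GS − V_TN)² = (V_DD − V_GS)/R.
Let x = V_GS − 1.27. Then 58.6 x² + x − 5.47 = 0, giving x = 0.297 V (positive root), so V_GS = 1.57 V.
I_D = (V_DD − V_GS)/R = (6.74 − 1.57) / 28.4 = 0.182 mA.

V_GS = 1.57 V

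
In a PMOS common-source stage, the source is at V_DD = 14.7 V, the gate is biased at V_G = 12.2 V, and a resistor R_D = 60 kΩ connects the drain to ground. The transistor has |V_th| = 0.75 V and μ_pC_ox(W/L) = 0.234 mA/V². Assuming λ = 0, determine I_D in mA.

V_SG = V_DD − V_G = 14.7 − 12.2 = 2.5 V, so V_ov = 2.5 − 0.75 = 1.75 V.
Assume saturation: I_D = ½ k_p V_ov² = 0.5 × 0.234 × 1.75² = 0.358 mA, giving V_SD = V_DD − I_D R_D = 14.7 − 0.358 × 60 = -6.8 V.
But -6.8 V < V_ov = 1.75 V, so the device is actually in triode.
In triode I_D = k_p[V_ov V_SD − ½ V_SD²] and I_D = (V_DD − V_SD)/R_D. Equating: 7.02 V_SD² − 25.57 V_SD + 14.7 = 0, giving V_SD = 0.715 V (the root below V_ov).
I_D = (14.7 − 0.715) / 60 = 0.233 mA.

I_D = 0.233 mA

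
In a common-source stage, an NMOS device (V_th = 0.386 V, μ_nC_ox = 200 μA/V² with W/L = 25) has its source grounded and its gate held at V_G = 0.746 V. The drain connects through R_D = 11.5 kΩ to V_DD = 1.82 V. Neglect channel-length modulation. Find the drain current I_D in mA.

V_GS = V_G = 0.746 V, so V_ov = 0.746 − 0.386 = 0.36 V.
k_n = μ_nC_ox · (W/L) = 5 mA/V².
Assume saturation: I_D = ½ k_n V_ov² = 0.5 × 5 × 0.36² = 0.324 mA, giving V_DS = V_DD − I_D R_D = 1.82 − 0.324 × 11.5 = -1.91 V.
But -1.91 V < V_ov = 0.36 V, so the device is actually in triode.
In triode I_D = k_n[V_ov V_DS − ½ V_DS²] and I_D = (V_DD − V_DS)/R_D. Equating: 28.8 V_DS² − 21.7 V_DS + 1.82 = 0, giving V_DS = 0.0961 V (the root below V_ov).
I_D = (1.82 − 0.0961) / 11.5 = 0.15 mA.

I_D = 0.150 mA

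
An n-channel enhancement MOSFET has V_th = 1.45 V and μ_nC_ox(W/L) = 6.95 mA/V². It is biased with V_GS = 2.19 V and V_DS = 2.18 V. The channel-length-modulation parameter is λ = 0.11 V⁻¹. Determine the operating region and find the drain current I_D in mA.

Saturation; I_D = 2.36 mA

V_ov = V_GS − V_th = 2.19 − 1.45 = 0.74 V.
Since V_DS = 2.18 V ≥ V_ov = 0.74 V, the device is in saturation.
I_D = ½ k_n V_ov² (1 + λ V_DS) = 0.5 × 6.95 × 0.74² × (1 + 0.11 × 2.18) = 2.36 mA.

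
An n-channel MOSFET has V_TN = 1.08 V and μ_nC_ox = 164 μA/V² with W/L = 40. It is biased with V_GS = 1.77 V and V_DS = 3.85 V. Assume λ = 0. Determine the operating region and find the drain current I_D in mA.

Saturation; I_D = 1.56 mA

k_n = μ_nC_ox · (W/L) = 6.56 mA/V².
V_ov = V_GS − V_TN = 1.77 − 1.08 = 0.69 V.
Since V_DS = 3.85 V ≥ V_ov = 0.69 V, the device is in saturation.
I_D = ½ k_n V_ov² = 0.5 × 6.56 × 0.69² = 1.56 mA.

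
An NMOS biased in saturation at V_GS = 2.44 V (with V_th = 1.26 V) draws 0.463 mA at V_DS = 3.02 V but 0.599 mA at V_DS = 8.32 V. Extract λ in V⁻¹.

With V_GS fixed, I_D ∝ (1 + λ V_DS) in saturation, so I_D2/I_D1 = (1 + λ V_DS2)/(1 + λ V_DS1).
0.599/0.463 = 1.294 = (1 + 8.32 λ)/(1 + 3.02 λ).
Solving: λ (I_D1 V_DS2 − I_D2 V_DS1) = I_D2 − I_D1, so λ = (0.599 − 0.463) / (0.463 × 8.32 − 0.599 × 3.02) = 0.136 / 2.04 = 0.0666 V⁻¹.

λ = 0.0666 V⁻¹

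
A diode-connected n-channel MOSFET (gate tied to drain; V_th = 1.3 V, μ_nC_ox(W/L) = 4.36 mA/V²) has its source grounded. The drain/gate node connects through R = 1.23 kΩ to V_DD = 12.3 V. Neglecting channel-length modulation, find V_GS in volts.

With gate tied to drain, V_GS = V_DS ≥ V_GS − V_th, so the device is in saturation.
KCL at the drain: ½ k_n (V_GS − V_th)² = (V_DD − V_GS)/R.
Let x = V_GS − 1.3. Then 2.68 x² + x − 11 = 0, giving x = 1.85 V (positive root), so V_GS = 3.15 V.
I_D = (V_DD − V_GS)/R = (12.3 − 3.15) / 1.23 = 7.44 mA.

V_GS = 3.15 V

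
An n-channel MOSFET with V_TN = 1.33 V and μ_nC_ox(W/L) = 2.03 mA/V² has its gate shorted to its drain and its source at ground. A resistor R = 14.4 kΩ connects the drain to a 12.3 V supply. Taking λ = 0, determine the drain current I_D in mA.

With gate tied to drain, V_GS = V_DS ≥ V_GS − V_TN, so the device is in saturation.
KCL at the drain: ½ k_n (V_GS − V_TN)² = (V_DD − V_GS)/R.
Let x = V_GS − 1.33. Then 14.6 x² + x − 10.97 = 0, giving x = 0.833 V (positive root), so V_GS = 2.16 V.
I_D = (V_DD − V_GS)/R = (12.3 − 2.16) / 14.4 = 0.704 mA.

I_D = 0.704 mA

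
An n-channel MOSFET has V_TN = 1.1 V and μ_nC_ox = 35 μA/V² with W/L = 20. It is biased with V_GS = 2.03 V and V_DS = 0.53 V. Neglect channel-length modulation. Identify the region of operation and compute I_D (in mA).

Triode; I_D = 0.247 mA

k_n = μ_nC_ox · (W/L) = 0.7 mA/V².
V_ov = V_GS − V_TN = 2.03 − 1.1 = 0.93 V.
Since V_DS = 0.53 V < V_ov = 0.93 V, the device is in the triode region.
I_D = k_n [V_ov · V_DS − ½ V_DS²] = 0.7 × [0.93 × 0.53 − 0.5 × 0.53²] = 0.247 mA.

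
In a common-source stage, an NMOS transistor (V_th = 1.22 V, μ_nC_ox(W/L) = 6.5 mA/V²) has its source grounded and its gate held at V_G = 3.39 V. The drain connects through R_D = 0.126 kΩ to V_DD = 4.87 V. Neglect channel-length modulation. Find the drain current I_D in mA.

I_D = 15.3 mA

V_GS = V_G = 3.39 V, so V_ov = 3.39 − 1.22 = 2.17 V.
Assume saturation: I_D = ½ k_n V_ov² = 0.5 × 6.5 × 2.17² = 15.3 mA, giving V_DS = V_DD − I_D R_D = 4.87 − 15.3 × 0.126 = 2.94 V.
V_DS = 2.94 V ≥ V_ov = 2.17 V, confirming saturation.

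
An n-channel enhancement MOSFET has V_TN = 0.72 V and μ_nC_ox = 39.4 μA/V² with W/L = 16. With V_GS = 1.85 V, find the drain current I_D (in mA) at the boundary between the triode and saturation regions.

I_D = 0.402 mA

At the boundary V_DS = V_ov = V_GS − V_TN = 1.85 − 0.72 = 1.13 V.
k_n = μ_nC_ox · (W/L) = 0.6304 mA/V².
I_D = ½ k_n V_ov² = 0.5 × 0.6304 × 1.13² = 0.402 mA.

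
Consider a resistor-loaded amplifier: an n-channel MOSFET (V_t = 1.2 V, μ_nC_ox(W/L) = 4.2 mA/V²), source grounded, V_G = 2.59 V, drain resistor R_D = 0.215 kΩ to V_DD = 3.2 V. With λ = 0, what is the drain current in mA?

I_D = 4.06 mA

V_GS = V_G = 2.59 V, so V_ov = 2.59 − 1.2 = 1.39 V.
Assume saturation: I_D = ½ k_n V_ov² = 0.5 × 4.2 × 1.39² = 4.06 mA, giving V_DS = V_DD − I_D R_D = 3.2 − 4.06 × 0.215 = 2.33 V.
V_DS = 2.33 V ≥ V_ov = 1.39 V, confirming saturation.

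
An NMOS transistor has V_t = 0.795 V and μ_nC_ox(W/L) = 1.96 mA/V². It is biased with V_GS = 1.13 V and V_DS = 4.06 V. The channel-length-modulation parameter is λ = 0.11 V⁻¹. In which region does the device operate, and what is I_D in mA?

V_ov = V_GS − V_t = 1.13 − 0.795 = 0.335 V.
Since V_DS = 4.06 V ≥ V_ov = 0.335 V, the device is in saturation.
I_D = ½ k_n V_ov² (1 + λ V_DS) = 0.5 × 1.96 × 0.335² × (1 + 0.11 × 4.06) = 0.159 mA.

Saturation; I_D = 0.159 mA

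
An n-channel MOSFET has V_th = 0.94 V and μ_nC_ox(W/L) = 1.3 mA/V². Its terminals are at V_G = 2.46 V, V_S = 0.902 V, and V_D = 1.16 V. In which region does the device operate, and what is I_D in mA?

Triode; I_D = 0.164 mA

V_GS = V_G − V_S = 2.46 − 0.902 = 1.56 V; V_DS = V_D − V_S = 1.16 − 0.902 = 0.258 V.
V_ov = V_GS − V_th = 1.56 − 0.94 = 0.618 V.
Since V_DS = 0.258 V < V_ov = 0.618 V, the device is in the triode region.
I_D = k_n [V_ov · V_DS − ½ V_DS²] = 1.3 × [0.618 × 0.258 − 0.5 × 0.258²] = 0.164 mA.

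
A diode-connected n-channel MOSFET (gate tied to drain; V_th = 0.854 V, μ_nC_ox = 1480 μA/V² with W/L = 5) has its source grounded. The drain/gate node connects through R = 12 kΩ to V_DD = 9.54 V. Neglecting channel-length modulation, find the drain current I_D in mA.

I_D = 0.688 mA

With gate tied to drain, V_GS = V_DS ≥ V_GS − V_th, so the device is in saturation.
k_n = μ_nC_ox · (W/L) = 7.4 mA/V².
KCL at the drain: ½ k_n (V_GS − V_th)² = (V_DD − V_GS)/R.
Let x = V_GS − 0.854. Then 44.4 x² + x − 8.686 = 0, giving x = 0.431 V (positive root), so V_GS = 1.29 V.
I_D = (V_DD − V_GS)/R = (9.54 − 1.29) / 12 = 0.688 mA.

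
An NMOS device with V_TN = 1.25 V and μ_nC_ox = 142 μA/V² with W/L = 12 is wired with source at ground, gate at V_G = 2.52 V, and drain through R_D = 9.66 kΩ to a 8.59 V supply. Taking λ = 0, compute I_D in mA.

I_D = 0.840 mA

V_GS = V_G = 2.52 V, so V_ov = 2.52 − 1.25 = 1.27 V.
k_n = μ_nC_ox · (W/L) = 1.704 mA/V².
Assume saturation: I_D = ½ k_n V_ov² = 0.5 × 1.704 × 1.27² = 1.37 mA, giving V_DS = V_DD − I_D R_D = 8.59 − 1.37 × 9.66 = -4.68 V.
But -4.68 V < V_ov = 1.27 V, so the device is actually in triode.
In triode I_D = k_n[V_ov V_DS − ½ V_DS²] and I_D = (V_DD − V_DS)/R_D. Equating: 8.23 V_DS² − 21.91 V_DS + 8.59 = 0, giving V_DS = 0.478 V (the root below V_ov).
I_D = (8.59 − 0.478) / 9.66 = 0.84 mA.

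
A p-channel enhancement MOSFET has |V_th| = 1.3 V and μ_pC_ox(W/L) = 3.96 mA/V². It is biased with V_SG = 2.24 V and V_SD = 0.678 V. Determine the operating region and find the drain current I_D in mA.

V_ov = V_SG − |V_th| = 2.24 − 1.3 = 0.94 V.
Since V_SD = 0.678 V < V_ov = 0.94 V, the device is in the triode region.
I_D = k_p [V_ov · V_SD − ½ V_SD²] = 3.96 × [0.94 × 0.678 − 0.5 × 0.678²] = 1.61 mA.

Triode; I_D = 1.61 mA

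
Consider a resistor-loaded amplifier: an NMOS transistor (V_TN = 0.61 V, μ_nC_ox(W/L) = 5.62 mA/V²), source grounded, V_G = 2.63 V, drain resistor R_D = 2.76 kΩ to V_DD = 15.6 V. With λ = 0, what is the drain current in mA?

V_GS = V_G = 2.63 V, so V_ov = 2.63 − 0.61 = 2.02 V.
Assume saturation: I_D = ½ k_n V_ov² = 0.5 × 5.62 × 2.02² = 11.5 mA, giving V_DS = V_DD − I_D R_D = 15.6 − 11.5 × 2.76 = -16 V.
But -16 V < V_ov = 2.02 V, so the device is actually in triode.
In triode I_D = k_n[V_ov V_DS − ½ V_DS²] and I_D = (V_DD − V_DS)/R_D. Equating: 7.76 V_DS² − 32.33 V_DS + 15.6 = 0, giving V_DS = 0.557 V (the root below V_ov).
I_D = (15.6 − 0.557) / 2.76 = 5.45 mA.

I_D = 5.45 mA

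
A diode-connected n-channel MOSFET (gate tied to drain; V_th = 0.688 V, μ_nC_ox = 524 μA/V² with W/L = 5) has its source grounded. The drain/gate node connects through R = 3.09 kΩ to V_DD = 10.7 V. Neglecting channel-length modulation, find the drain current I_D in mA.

I_D = 2.77 mA

With gate tied to drain, V_GS = V_DS ≥ V_GS − V_th, so the device is in saturation.
k_n = μ_nC_ox · (W/L) = 2.62 mA/V².
KCL at the drain: ½ k_n (V_GS − V_th)² = (V_DD − V_GS)/R.
Let x = V_GS − 0.688. Then 4.05 x² + x − 10.01 = 0, giving x = 1.45 V (positive root), so V_GS = 2.14 V.
I_D = (V_DD − V_GS)/R = (10.7 − 2.14) / 3.09 = 2.77 mA.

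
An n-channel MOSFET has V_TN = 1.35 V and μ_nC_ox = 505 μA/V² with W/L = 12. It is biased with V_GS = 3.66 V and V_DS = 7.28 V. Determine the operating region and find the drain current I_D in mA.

Saturation; I_D = 16.2 mA

k_n = μ_nC_ox · (W/L) = 6.06 mA/V².
V_ov = V_GS − V_TN = 3.66 − 1.35 = 2.31 V.
Since V_DS = 7.28 V ≥ V_ov = 2.31 V, the device is in saturation.
I_D = ½ k_n V_ov² = 0.5 × 6.06 × 2.31² = 16.2 mA.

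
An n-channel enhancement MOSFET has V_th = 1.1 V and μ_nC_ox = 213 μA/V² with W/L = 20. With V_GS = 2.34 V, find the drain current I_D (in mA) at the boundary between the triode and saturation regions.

At the boundary V_DS = V_ov = V_GS − V_th = 2.34 − 1.1 = 1.24 V.
k_n = μ_nC_ox · (W/L) = 4.26 mA/V².
I_D = ½ k_n V_ov² = 0.5 × 4.26 × 1.24² = 3.28 mA.

I_D = 3.28 mA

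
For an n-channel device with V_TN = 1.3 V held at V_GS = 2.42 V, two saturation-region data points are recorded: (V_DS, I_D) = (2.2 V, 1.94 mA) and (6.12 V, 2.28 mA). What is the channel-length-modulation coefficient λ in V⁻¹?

λ = 0.0496 V⁻¹

With V_GS fixed, I_D ∝ (1 + λ V_DS) in saturation, so I_D2/I_D1 = (1 + λ V_DS2)/(1 + λ V_DS1).
2.28/1.94 = 1.175 = (1 + 6.12 λ)/(1 + 2.2 λ).
Solving: λ (I_D1 V_DS2 − I_D2 V_DS1) = I_D2 − I_D1, so λ = (2.28 − 1.94) / (1.94 × 6.12 − 2.28 × 2.2) = 0.34 / 6.86 = 0.0496 V⁻¹.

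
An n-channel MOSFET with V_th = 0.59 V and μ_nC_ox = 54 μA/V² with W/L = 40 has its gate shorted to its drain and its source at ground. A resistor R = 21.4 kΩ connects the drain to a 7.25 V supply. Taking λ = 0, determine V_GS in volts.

With gate tied to drain, V_GS = V_DS ≥ V_GS − V_th, so the device is in saturation.
k_n = μ_nC_ox · (W/L) = 2.16 mA/V².
KCL at the drain: ½ k_n (V_GS − V_th)² = (V_DD − V_GS)/R.
Let x = V_GS − 0.59. Then 23.1 x² + x − 6.66 = 0, giving x = 0.516 V (positive root), so V_GS = 1.11 V.
I_D = (V_DD − V_GS)/R = (7.25 − 1.11) / 21.4 = 0.287 mA.

V_GS = 1.11 V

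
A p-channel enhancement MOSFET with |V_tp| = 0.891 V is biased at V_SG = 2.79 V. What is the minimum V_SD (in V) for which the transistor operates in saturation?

V_SD,sat = 1.90 V

The boundary between triode and saturation is V_SD = V_SG − |V_tp| = V_ov.
V_ov = 2.79 − 0.891 = 1.9 V.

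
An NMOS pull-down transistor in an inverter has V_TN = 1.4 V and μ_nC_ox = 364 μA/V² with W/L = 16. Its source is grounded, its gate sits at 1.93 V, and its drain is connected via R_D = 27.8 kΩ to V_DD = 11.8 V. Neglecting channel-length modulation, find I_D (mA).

I_D = 0.419 mA

V_GS = V_G = 1.93 V, so V_ov = 1.93 − 1.4 = 0.53 V.
k_n = μ_nC_ox · (W/L) = 5.824 mA/V².
Assume saturation: I_D = ½ k_n V_ov² = 0.5 × 5.824 × 0.53² = 0.818 mA, giving V_DS = V_DD − I_D R_D = 11.8 − 0.818 × 27.8 = -10.9 V.
But -10.9 V < V_ov = 0.53 V, so the device is actually in triode.
In triode I_D = k_n[V_ov V_DS − ½ V_DS²] and I_D = (V_DD − V_DS)/R_D. Equating: 81 V_DS² − 86.81 V_DS + 11.8 = 0, giving V_DS = 0.16 V (the root below V_ov).
I_D = (11.8 − 0.16) / 27.8 = 0.419 mA.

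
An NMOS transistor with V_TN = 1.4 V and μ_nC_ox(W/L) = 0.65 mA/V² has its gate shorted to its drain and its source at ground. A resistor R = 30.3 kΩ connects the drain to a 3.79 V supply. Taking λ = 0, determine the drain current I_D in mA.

I_D = 0.0642 mA

With gate tied to drain, V_GS = V_DS ≥ V_GS − V_TN, so the device is in saturation.
KCL at the drain: ½ k_n (V_GS − V_TN)² = (V_DD − V_GS)/R.
Let x = V_GS − 1.4. Then 9.85 x² + x − 2.39 = 0, giving x = 0.444 V (positive root), so V_GS = 1.84 V.
I_D = (V_DD − V_GS)/R = (3.79 − 1.84) / 30.3 = 0.0642 mA.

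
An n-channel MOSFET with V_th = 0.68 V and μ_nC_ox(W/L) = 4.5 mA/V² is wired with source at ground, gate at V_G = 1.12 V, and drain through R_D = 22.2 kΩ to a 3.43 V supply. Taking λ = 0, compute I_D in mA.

V_GS = V_G = 1.12 V, so V_ov = 1.12 − 0.68 = 0.44 V.
Assume saturation: I_D = ½ k_n V_ov² = 0.5 × 4.5 × 0.44² = 0.436 mA, giving V_DS = V_DD − I_D R_D = 3.43 − 0.436 × 22.2 = -6.24 V.
But -6.24 V < V_ov = 0.44 V, so the device is actually in triode.
In triode I_D = k_n[V_ov V_DS − ½ V_DS²] and I_D = (V_DD − V_DS)/R_D. Equating: 49.9 V_DS² − 44.96 V_DS + 3.43 = 0, giving V_DS = 0.0842 V (the root below V_ov).
I_D = (3.43 − 0.0842) / 22.2 = 0.151 mA.

I_D = 0.151 mA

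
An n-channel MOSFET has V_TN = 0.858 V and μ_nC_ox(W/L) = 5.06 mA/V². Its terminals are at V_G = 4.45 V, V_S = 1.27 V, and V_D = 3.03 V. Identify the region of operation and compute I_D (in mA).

V_GS = V_G − V_S = 4.45 − 1.27 = 3.18 V; V_DS = V_D − V_S = 3.03 − 1.27 = 1.76 V.
V_ov = V_GS − V_TN = 3.18 − 0.858 = 2.32 V.
Since V_DS = 1.76 V < V_ov = 2.32 V, the device is in the triode region.
I_D = k_n [V_ov · V_DS − ½ V_DS²] = 5.06 × [2.32 × 1.76 − 0.5 × 1.76²] = 12.8 mA.

Triode; I_D = 12.8 mA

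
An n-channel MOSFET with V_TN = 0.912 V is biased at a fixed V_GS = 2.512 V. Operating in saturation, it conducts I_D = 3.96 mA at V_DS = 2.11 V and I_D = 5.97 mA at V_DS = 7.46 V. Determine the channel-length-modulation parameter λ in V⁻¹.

With V_GS fixed, I_D ∝ (1 + λ V_DS) in saturation, so I_D2/I_D1 = (1 + λ V_DS2)/(1 + λ V_DS1).
5.97/3.96 = 1.508 = (1 + 7.46 λ)/(1 + 2.11 λ).
Solving: λ (I_D1 V_DS2 − I_D2 V_DS1) = I_D2 − I_D1, so λ = (5.97 − 3.96) / (3.96 × 7.46 − 5.97 × 2.11) = 2.01 / 16.9 = 0.119 V⁻¹.

λ = 0.119 V⁻¹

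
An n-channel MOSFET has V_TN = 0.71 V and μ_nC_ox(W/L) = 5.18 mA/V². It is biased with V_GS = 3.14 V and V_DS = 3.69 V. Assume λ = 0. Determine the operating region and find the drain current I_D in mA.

Saturation; I_D = 15.3 mA

V_ov = V_GS − V_TN = 3.14 − 0.71 = 2.43 V.
Since V_DS = 3.69 V ≥ V_ov = 2.43 V, the device is in saturation.
I_D = ½ k_n V_ov² = 0.5 × 5.18 × 2.43² = 15.3 mA.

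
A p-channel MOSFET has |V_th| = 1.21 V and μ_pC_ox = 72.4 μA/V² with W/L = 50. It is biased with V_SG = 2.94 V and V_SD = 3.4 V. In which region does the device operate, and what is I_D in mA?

k_p = μ_pC_ox · (W/L) = 3.62 mA/V².
V_ov = V_SG − |V_th| = 2.94 − 1.21 = 1.73 V.
Since V_SD = 3.4 V ≥ V_ov = 1.73 V, the device is in saturation.
I_D = ½ k_p V_ov² = 0.5 × 3.62 × 1.73² = 5.42 mA.

Saturation; I_D = 5.42 mA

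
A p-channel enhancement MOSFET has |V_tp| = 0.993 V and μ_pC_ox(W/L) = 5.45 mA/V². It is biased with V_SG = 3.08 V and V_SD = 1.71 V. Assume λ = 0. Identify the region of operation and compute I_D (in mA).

Triode; I_D = 11.5 mA

V_ov = V_SG − |V_tp| = 3.08 − 0.993 = 2.09 V.
Since V_SD = 1.71 V < V_ov = 2.09 V, the device is in the triode region.
I_D = k_p [V_ov · V_SD − ½ V_SD²] = 5.45 × [2.09 × 1.71 − 0.5 × 1.71²] = 11.5 mA.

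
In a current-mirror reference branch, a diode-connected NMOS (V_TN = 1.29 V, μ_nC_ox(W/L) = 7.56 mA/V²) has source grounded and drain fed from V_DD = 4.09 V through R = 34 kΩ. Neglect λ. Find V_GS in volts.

V_GS = 1.43 V

With gate tied to drain, V_GS = V_DS ≥ V_GS − V_TN, so the device is in saturation.
KCL at the drain: ½ k_n (V_GS − V_TN)² = (V_DD − V_GS)/R.
Let x = V_GS − 1.29. Then 129 x² + x − 2.8 = 0, giving x = 0.144 V (positive root), so V_GS = 1.43 V.
I_D = (V_DD − V_GS)/R = (4.09 − 1.43) / 34 = 0.0781 mA.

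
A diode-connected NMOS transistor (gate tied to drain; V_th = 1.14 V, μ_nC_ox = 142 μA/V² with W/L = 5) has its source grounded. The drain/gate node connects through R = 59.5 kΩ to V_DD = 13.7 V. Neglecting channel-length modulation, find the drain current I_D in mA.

I_D = 0.199 mA

With gate tied to drain, V_GS = V_DS ≥ V_GS − V_th, so the device is in saturation.
k_n = μ_nC_ox · (W/L) = 0.71 mA/V².
KCL at the drain: ½ k_n (V_GS − V_th)² = (V_DD − V_GS)/R.
Let x = V_GS − 1.14. Then 21.1 x² + x − 12.56 = 0, giving x = 0.748 V (positive root), so V_GS = 1.89 V.
I_D = (V_DD − V_GS)/R = (13.7 − 1.89) / 59.5 = 0.199 mA.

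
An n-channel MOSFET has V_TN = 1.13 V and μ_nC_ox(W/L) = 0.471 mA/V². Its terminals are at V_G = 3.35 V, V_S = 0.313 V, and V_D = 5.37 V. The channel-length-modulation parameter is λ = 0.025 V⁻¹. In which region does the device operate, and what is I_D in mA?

Saturation; I_D = 0.965 mA

V_GS = V_G − V_S = 3.35 − 0.313 = 3.04 V; V_DS = V_D − V_S = 5.37 − 0.313 = 5.06 V.
V_ov = V_GS − V_TN = 3.04 − 1.13 = 1.91 V.
Since V_DS = 5.06 V ≥ V_ov = 1.91 V, the device is in saturation.
I_D = ½ k_n V_ov² (1 + λ V_DS) = 0.5 × 0.471 × 1.91² × (1 + 0.025 × 5.06) = 0.965 mA.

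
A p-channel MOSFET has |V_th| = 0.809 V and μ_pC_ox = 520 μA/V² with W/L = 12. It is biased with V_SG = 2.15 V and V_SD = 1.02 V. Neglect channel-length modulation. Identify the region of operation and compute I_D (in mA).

k_p = μ_pC_ox · (W/L) = 6.24 mA/V².
V_ov = V_SG − |V_th| = 2.15 − 0.809 = 1.34 V.
Since V_SD = 1.02 V < V_ov = 1.34 V, the device is in the triode region.
I_D = k_p [V_ov · V_SD − ½ V_SD²] = 6.24 × [1.34 × 1.02 − 0.5 × 1.02²] = 5.29 mA.

Triode; I_D = 5.29 mA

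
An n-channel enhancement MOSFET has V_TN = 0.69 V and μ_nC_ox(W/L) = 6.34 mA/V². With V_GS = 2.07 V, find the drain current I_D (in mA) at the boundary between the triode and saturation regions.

I_D = 6.04 mA

At the boundary V_DS = V_ov = V_GS − V_TN = 2.07 − 0.69 = 1.38 V.
I_D = ½ k_n V_ov² = 0.5 × 6.34 × 1.38² = 6.04 mA.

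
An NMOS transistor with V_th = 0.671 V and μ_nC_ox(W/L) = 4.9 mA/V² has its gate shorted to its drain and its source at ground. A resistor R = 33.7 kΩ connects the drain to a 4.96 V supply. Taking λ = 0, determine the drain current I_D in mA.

With gate tied to drain, V_GS = V_DS ≥ V_GS − V_th, so the device is in saturation.
KCL at the drain: ½ k_n (V_GS − V_th)² = (V_DD − V_GS)/R.
Let x = V_GS − 0.671. Then 82.6 x² + x − 4.289 = 0, giving x = 0.222 V (positive root), so V_GS = 0.893 V.
I_D = (V_DD − V_GS)/R = (4.96 − 0.893) / 33.7 = 0.121 mA.

I_D = 0.121 mA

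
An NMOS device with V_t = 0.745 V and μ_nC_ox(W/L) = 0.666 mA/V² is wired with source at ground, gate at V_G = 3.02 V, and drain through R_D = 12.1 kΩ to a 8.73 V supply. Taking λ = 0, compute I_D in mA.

V_GS = V_G = 3.02 V, so V_ov = 3.02 − 0.745 = 2.27 V.
Assume saturation: I_D = ½ k_n V_ov² = 0.5 × 0.666 × 2.27² = 1.72 mA, giving V_DS = V_DD − I_D R_D = 8.73 − 1.72 × 12.1 = -12.1 V.
But -12.1 V < V_ov = 2.27 V, so the device is actually in triode.
In triode I_D = k_n[V_ov V_DS − ½ V_DS²] and I_D = (V_DD − V_DS)/R_D. Equating: 4.03 V_DS² − 19.33 V_DS + 8.73 = 0, giving V_DS = 0.505 V (the root below V_ov).
I_D = (8.73 − 0.505) / 12.1 = 0.68 mA.

I_D = 0.680 mA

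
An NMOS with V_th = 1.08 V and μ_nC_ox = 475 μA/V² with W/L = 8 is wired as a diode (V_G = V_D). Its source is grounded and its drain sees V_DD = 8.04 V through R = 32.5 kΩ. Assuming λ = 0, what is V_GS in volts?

With gate tied to drain, V_GS = V_DS ≥ V_GS − V_th, so the device is in saturation.
k_n = μ_nC_ox · (W/L) = 3.8 mA/V².
KCL at the drain: ½ k_n (V_GS − V_th)² = (V_DD − V_GS)/R.
Let x = V_GS − 1.08. Then 61.8 x² + x − 6.96 = 0, giving x = 0.328 V (positive root), so V_GS = 1.41 V.
I_D = (V_DD − V_GS)/R = (8.04 − 1.41) / 32.5 = 0.204 mA.

V_GS = 1.41 V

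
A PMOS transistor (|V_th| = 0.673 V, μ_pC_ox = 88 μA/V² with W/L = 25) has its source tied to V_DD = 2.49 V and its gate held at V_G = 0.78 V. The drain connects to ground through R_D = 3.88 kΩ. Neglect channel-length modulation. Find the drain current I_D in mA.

I_D = 0.567 mA

V_SG = V_DD − V_G = 2.49 − 0.78 = 1.71 V, so V_ov = 1.71 − 0.673 = 1.04 V.
k_p = μ_pC_ox · (W/L) = 2.2 mA/V².
Assume saturation: I_D = ½ k_p V_ov² = 0.5 × 2.2 × 1.04² = 1.18 mA, giving V_SD = V_DD − I_D R_D = 2.49 − 1.18 × 3.88 = -2.1 V.
But -2.1 V < V_ov = 1.04 V, so the device is actually in triode.
In triode I_D = k_p[V_ov V_SD − ½ V_SD²] and I_D = (V_DD − V_SD)/R_D. Equating: 4.27 V_SD² − 9.852 V_SD + 2.49 = 0, giving V_SD = 0.289 V (the root below V_ov).
I_D = (2.49 − 0.289) / 3.88 = 0.567 mA.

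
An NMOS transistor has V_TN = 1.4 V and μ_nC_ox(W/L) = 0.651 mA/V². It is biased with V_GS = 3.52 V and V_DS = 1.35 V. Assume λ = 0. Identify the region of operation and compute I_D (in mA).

V_ov = V_GS − V_TN = 3.52 − 1.4 = 2.12 V.
Since V_DS = 1.35 V < V_ov = 2.12 V, the device is in the triode region.
I_D = k_n [V_ov · V_DS − ½ V_DS²] = 0.651 × [2.12 × 1.35 − 0.5 × 1.35²] = 1.27 mA.

Triode; I_D = 1.27 mA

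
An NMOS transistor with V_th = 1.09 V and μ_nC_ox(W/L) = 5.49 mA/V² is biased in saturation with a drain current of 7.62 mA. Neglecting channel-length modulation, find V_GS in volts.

V_GS = 2.76 V

In saturation I_D = ½ k_n (V_GS − V_th)², so V_GS − V_th = √(2 I_D / k_n) = √(2 × 7.62 / 5.49) = 1.67 V.
V_GS = 1.09 + 1.67 = 2.76 V.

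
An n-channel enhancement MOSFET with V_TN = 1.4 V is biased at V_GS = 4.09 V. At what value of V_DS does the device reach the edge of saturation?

V_DS,sat = 2.69 V

The boundary between triode and saturation is V_DS = V_GS − V_TN = V_ov.
V_ov = 4.09 − 1.4 = 2.69 V.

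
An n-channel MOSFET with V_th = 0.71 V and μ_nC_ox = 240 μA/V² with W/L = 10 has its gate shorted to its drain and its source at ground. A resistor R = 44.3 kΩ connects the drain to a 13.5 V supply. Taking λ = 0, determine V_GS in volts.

V_GS = 1.19 V

With gate tied to drain, V_GS = V_DS ≥ V_GS − V_th, so the device is in saturation.
k_n = μ_nC_ox · (W/L) = 2.4 mA/V².
KCL at the drain: ½ k_n (V_GS − V_th)² = (V_DD − V_GS)/R.
Let x = V_GS − 0.71. Then 53.2 x² + x − 12.79 = 0, giving x = 0.481 V (positive root), so V_GS = 1.19 V.
I_D = (V_DD − V_GS)/R = (13.5 − 1.19) / 44.3 = 0.278 mA.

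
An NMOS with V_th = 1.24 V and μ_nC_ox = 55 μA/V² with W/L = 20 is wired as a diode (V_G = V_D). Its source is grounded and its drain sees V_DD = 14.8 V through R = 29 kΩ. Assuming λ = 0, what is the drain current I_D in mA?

I_D = 0.437 mA

With gate tied to drain, V_GS = V_DS ≥ V_GS − V_th, so the device is in saturation.
k_n = μ_nC_ox · (W/L) = 1.1 mA/V².
KCL at the drain: ½ k_n (V_GS − V_th)² = (V_DD − V_GS)/R.
Let x = V_GS − 1.24. Then 16 x² + x − 13.56 = 0, giving x = 0.891 V (positive root), so V_GS = 2.13 V.
I_D = (V_DD − V_GS)/R = (14.8 − 2.13) / 29 = 0.437 mA.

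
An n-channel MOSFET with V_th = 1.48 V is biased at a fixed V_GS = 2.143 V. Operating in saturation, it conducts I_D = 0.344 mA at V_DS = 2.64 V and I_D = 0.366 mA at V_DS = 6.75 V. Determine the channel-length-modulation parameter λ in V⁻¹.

λ = 0.0162 V⁻¹

With V_GS fixed, I_D ∝ (1 + λ V_DS) in saturation, so I_D2/I_D1 = (1 + λ V_DS2)/(1 + λ V_DS1).
0.366/0.344 = 1.064 = (1 + 6.75 λ)/(1 + 2.64 λ).
Solving: λ (I_D1 V_DS2 − I_D2 V_DS1) = I_D2 − I_D1, so λ = (0.366 − 0.344) / (0.344 × 6.75 − 0.366 × 2.64) = 0.022 / 1.36 = 0.0162 V⁻¹.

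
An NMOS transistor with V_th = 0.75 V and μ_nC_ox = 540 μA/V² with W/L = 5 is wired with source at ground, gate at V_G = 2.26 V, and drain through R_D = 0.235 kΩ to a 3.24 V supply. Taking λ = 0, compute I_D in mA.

I_D = 3.08 mA

V_GS = V_G = 2.26 V, so V_ov = 2.26 − 0.75 = 1.51 V.
k_n = μ_nC_ox · (W/L) = 2.7 mA/V².
Assume saturation: I_D = ½ k_n V_ov² = 0.5 × 2.7 × 1.51² = 3.08 mA, giving V_DS = V_DD − I_D R_D = 3.24 − 3.08 × 0.235 = 2.52 V.
V_DS = 2.52 V ≥ V_ov = 1.51 V, confirming saturation.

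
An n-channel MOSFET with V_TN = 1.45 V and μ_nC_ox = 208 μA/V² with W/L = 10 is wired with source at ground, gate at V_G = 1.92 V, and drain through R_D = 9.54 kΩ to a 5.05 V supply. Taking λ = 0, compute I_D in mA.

V_GS = V_G = 1.92 V, so V_ov = 1.92 − 1.45 = 0.47 V.
k_n = μ_nC_ox · (W/L) = 2.08 mA/V².
Assume saturation: I_D = ½ k_n V_ov² = 0.5 × 2.08 × 0.47² = 0.23 mA, giving V_DS = V_DD − I_D R_D = 5.05 − 0.23 × 9.54 = 2.86 V.
V_DS = 2.86 V ≥ V_ov = 0.47 V, confirming saturation.

I_D = 0.230 mA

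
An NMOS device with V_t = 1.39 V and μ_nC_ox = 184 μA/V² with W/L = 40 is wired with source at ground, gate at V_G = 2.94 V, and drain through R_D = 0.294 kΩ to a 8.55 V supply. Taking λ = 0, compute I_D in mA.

I_D = 8.84 mA

V_GS = V_G = 2.94 V, so V_ov = 2.94 − 1.39 = 1.55 V.
k_n = μ_nC_ox · (W/L) = 7.36 mA/V².
Assume saturation: I_D = ½ k_n V_ov² = 0.5 × 7.36 × 1.55² = 8.84 mA, giving V_DS = V_DD − I_D R_D = 8.55 − 8.84 × 0.294 = 5.95 V.
V_DS = 5.95 V ≥ V_ov = 1.55 V, confirming saturation.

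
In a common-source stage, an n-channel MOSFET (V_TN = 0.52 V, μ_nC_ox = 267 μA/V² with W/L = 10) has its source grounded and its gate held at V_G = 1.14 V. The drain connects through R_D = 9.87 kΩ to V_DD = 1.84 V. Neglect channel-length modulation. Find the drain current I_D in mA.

I_D = 0.175 mA

V_GS = V_G = 1.14 V, so V_ov = 1.14 − 0.52 = 0.62 V.
k_n = μ_nC_ox · (W/L) = 2.67 mA/V².
Assume saturation: I_D = ½ k_n V_ov² = 0.5 × 2.67 × 0.62² = 0.513 mA, giving V_DS = V_DD − I_D R_D = 1.84 − 0.513 × 9.87 = -3.23 V.
But -3.23 V < V_ov = 0.62 V, so the device is actually in triode.
In triode I_D = k_n[V_ov V_DS − ½ V_DS²] and I_D = (V_DD − V_DS)/R_D. Equating: 13.2 V_DS² − 17.34 V_DS + 1.84 = 0, giving V_DS = 0.116 V (the root below V_ov).
I_D = (1.84 − 0.116) / 9.87 = 0.175 mA.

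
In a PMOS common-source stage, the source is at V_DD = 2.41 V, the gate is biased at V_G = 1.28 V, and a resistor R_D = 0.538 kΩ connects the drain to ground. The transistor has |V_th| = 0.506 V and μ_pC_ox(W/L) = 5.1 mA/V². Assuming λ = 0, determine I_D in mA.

I_D = 0.993 mA

V_SG = V_DD − V_G = 2.41 − 1.28 = 1.13 V, so V_ov = 1.13 − 0.506 = 0.624 V.
Assume saturation: I_D = ½ k_p V_ov² = 0.5 × 5.1 × 0.624² = 0.993 mA, giving V_SD = V_DD − I_D R_D = 2.41 − 0.993 × 0.538 = 1.88 V.
V_SD = 1.88 V ≥ V_ov = 0.624 V, confirming saturation.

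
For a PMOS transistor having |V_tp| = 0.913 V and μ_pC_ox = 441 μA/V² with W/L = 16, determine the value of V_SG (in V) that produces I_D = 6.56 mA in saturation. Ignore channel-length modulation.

V_SG = 2.28 V

k_p = μ_pC_ox · (W/L) = 7.056 mA/V².
In saturation I_D = ½ k_p (V_SG − |V_tp|)², so V_SG − |V_tp| = √(2 I_D / k_p) = √(2 × 6.56 / 7.056) = 1.36 V.
V_SG = 0.913 + 1.36 = 2.28 V.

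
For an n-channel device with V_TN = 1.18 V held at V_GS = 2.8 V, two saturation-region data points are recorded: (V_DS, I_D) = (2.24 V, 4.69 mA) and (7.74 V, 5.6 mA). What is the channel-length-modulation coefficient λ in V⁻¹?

With V_GS fixed, I_D ∝ (1 + λ V_DS) in saturation, so I_D2/I_D1 = (1 + λ V_DS2)/(1 + λ V_DS1).
5.6/4.69 = 1.194 = (1 + 7.74 λ)/(1 + 2.24 λ).
Solving: λ (I_D1 V_DS2 − I_D2 V_DS1) = I_D2 − I_D1, so λ = (5.6 − 4.69) / (4.69 × 7.74 − 5.6 × 2.24) = 0.91 / 23.8 = 0.0383 V⁻¹.

λ = 0.0383 V⁻¹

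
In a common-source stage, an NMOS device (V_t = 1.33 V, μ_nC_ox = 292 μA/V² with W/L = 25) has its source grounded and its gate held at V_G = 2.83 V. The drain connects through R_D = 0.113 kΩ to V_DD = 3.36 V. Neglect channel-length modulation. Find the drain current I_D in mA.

I_D = 8.21 mA

V_GS = V_G = 2.83 V, so V_ov = 2.83 − 1.33 = 1.5 V.
k_n = μ_nC_ox · (W/L) = 7.3 mA/V².
Assume saturation: I_D = ½ k_n V_ov² = 0.5 × 7.3 × 1.5² = 8.21 mA, giving V_DS = V_DD − I_D R_D = 3.36 − 8.21 × 0.113 = 2.43 V.
V_DS = 2.43 V ≥ V_ov = 1.5 V, confirming saturation.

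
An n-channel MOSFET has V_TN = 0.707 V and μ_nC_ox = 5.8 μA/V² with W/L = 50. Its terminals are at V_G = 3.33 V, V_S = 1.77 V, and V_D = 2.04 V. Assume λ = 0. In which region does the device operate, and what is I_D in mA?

V_GS = V_G − V_S = 3.33 − 1.77 = 1.56 V; V_DS = V_D − V_S = 2.04 − 1.77 = 0.27 V.
k_n = μ_nC_ox · (W/L) = 0.29 mA/V².
V_ov = V_GS − V_TN = 1.56 − 0.707 = 0.853 V.
Since V_DS = 0.27 V < V_ov = 0.853 V, the device is in the triode region.
I_D = k_n [V_ov · V_DS − ½ V_DS²] = 0.29 × [0.853 × 0.27 − 0.5 × 0.27²] = 0.0562 mA.

Triode; I_D = 0.0562 mA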